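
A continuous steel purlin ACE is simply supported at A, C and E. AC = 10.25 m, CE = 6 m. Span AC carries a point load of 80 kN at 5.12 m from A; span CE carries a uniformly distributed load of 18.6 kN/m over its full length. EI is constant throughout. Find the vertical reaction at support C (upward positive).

R_C = 129.5 kN

Insert a hinge at C; M_C is the redundant, and each span becomes simply supported.
Rotations at C on the released spans (each span's end-slope, ×1/EI):
  span AC: point load 80 at a = 5.12: Pab(L + a)/(6LEI) = 525.1/EI
  span CE: UDL 18.6: wL³/(24EI) = 167.4/EI
  relative rotation θ_0 = (525.1 + 167.4)/EI = 692.5/EI
A unit hogging moment at C produces rotation L₁/(3EI) + L₂/(3EI) = 5.417/EI.
Compatibility: M_C·(L₁+L₂)/(3EI) = θ_0, giving M_C = 127.9 kN·m (hogging).
Span AC, ΣM about A with M_C applied at C: R_C^{AC}·10.25 = 409.6 + 127.9, so R_C^{AC} = 52.43 kN and R_A = 80 − 52.43 = 27.57 kN.
Span CE, ΣM about E: R_C^{CE}·6 = 334.8 + 127.9, so R_C^{CE} = 77.11 kN and R_E = 111.6 − 77.11 = 34.49 kN.
R_C = 52.43 + 77.11 = 129.5 kN.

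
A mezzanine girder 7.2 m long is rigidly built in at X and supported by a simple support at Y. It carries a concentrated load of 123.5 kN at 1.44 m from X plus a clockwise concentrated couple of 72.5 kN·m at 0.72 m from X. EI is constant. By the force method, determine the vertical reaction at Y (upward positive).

Release the roller at Y. Primary structure: cantilever fixed at X.
Deflection at Y on the released cantilever, summing each load's contribution:
  point load 123.5 at a = 1.44: Pa²(3L − a)/(6EI) = 860.5/EI
  clockwise couple 72.5 at a = 0.72: M₀a(2L − a)/(2EI) = 357/EI
  δ_0 = 1218/EI
Flexibility coefficient — unit upward force at Y: δ_{YY} = L³/(3EI) = 124.4/EI.
The prop prevents deflection at Y: R_Y = δ_0/δ_{YY} = 1218/124.4 = 9.786 kN.

R_Y = 9.786 kN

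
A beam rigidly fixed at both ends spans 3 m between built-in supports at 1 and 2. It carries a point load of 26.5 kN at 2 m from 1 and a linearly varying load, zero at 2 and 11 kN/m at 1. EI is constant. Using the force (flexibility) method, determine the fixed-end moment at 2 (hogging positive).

Release both end moments; the primary structure is a simply-supported span 12 with redundants M_1 and M_2.
End rotations of the released simple span under the applied load (×1/EI):
  at 1: point load 26.5 at a = 2: Pab(L + b)/(6LEI) = 11.78/EI
  at 2: point load 26.5 at a = 2: Pab(L + a)/(6LEI) = 14.72/EI
  at 1: triangular load, peak 11: w₀L³/(45EI) = 6.6/EI
  at 2: triangular load, peak 11: 7w₀L³/(360EI) = 5.775/EI
  θ_10 = 18.38/EI,  θ_20 = 20.5/EI
Flexibility coefficients: a unit moment at one end gives L/(3EI) there and L/(6EI) at the far end, so f₁₁ = f₂₂ = 1/EI and f₁₂ = f₂₁ = 0.5/EI.
Compatibility — zero rotation at each built-in end:
  1 M_1 + 0.5 M_2 = 18.38
  0.5 M_1 + 1 M_2 = 20.5
Solving the pair gives M_1 = 10.84 kN·m and M_2 = 15.08 kN·m (hogging).

M_2 = 15.08 kN·m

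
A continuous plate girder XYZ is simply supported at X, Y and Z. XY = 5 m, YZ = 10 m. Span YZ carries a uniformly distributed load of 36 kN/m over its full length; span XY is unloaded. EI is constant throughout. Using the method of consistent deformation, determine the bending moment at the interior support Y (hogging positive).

Release continuity at Y by inserting a hinge; the redundant is the internal moment M_Y. The primary structure is two simply-supported spans XY and YZ.
End slopes at the hinge Y, treating each span as simply supported:
  span YZ: UDL 36: wL³/(24EI) = 1500/EI
  relative rotation θ_0 = (0 + 1500)/EI = 1500/EI
A unit hogging moment at Y produces rotation L₁/(3EI) + L₂/(3EI) = 5/EI.
Compatibility: M_Y·(L₁+L₂)/(3EI) = θ_0, giving M_Y = 300 kN·m (hogging).

M_Y = 300 kN·m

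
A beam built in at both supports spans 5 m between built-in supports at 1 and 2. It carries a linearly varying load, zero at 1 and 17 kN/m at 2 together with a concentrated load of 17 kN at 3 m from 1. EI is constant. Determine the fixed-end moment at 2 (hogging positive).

Take the two fixed-end moments M_1, M_2 as redundants; the released structure is the simple span 12.
Simple-span end rotations at 1 and 2 under the given loads:
  at 1: triangular load, peak 17: 7w₀L³/(360EI) = 41.32/EI
  at 2: triangular load, peak 17: w₀L³/(45EI) = 47.22/EI
  at 1: point load 17 at a = 3: Pab(L + b)/(6LEI) = 23.8/EI
  at 2: point load 17 at a = 3: Pab(L + a)/(6LEI) = 27.2/EI
  θ_10 = 65.12/EI,  θ_20 = 74.42/EI
Flexibility coefficients: a unit moment at one end gives L/(3EI) there and L/(6EI) at the far end, so f₁₁ = f₂₂ = 1.667/EI and f₁₂ = f₂₁ = 0.8333/EI.
Compatibility — zero rotation at each built-in end:
  1.667 M_1 + 0.8333 M_2 = 65.12
  0.8333 M_1 + 1.667 M_2 = 74.42
Solving the pair gives M_1 = 22.33 kN·m and M_2 = 33.49 kN·m (hogging).

M_2 = 33.49 kN·m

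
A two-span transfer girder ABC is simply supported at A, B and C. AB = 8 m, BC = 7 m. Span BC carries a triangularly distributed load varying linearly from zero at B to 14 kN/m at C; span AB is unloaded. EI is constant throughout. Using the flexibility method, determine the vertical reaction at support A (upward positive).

Insert a hinge at B; M_B is the redundant, and each span becomes simply supported.
End slopes at the hinge B, treating each span as simply supported:
  span BC: triangular load, peak 14: 7w₀L³/(360EI) = 93.37/EI
  relative rotation θ_0 = (0 + 93.37)/EI = 93.37/EI
A unit hogging moment at B produces rotation L₁/(3EI) + L₂/(3EI) = 5/EI.
Compatibility: M_B·(L₁+L₂)/(3EI) = θ_0, giving M_B = 18.67 kN·m (hogging).
Span AB, ΣM about A with M_B applied at B: R_B^{AB}·8 = 0 + 18.67, so R_B^{AB} = 2.334 kN and R_A = 0 − 2.334 = -2.334 kN.

R_A = -2.334 kN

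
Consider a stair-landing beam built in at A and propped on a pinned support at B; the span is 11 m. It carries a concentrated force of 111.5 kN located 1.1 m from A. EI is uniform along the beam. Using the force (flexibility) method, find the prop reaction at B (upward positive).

R_B = 1.617 kN

Release the roller at B. Primary structure: cantilever fixed at A.
Free-end deflection of the primary structure under the applied loading (downward +):
  point load 111.5 at a = 1.1: Pa²(3L − a)/(6EI) = 717.3/EI
Tip deflection under a unit load at B: L³/(3EI) = 443.7/EI.
Compatibility at B: δ_0 − R_B·δ_{BB} = 0, so R_B = 717.3/443.7 = 1.617 kN.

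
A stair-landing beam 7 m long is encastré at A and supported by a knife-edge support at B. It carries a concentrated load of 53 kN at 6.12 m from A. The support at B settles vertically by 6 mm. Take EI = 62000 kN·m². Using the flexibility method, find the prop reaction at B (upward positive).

R_B = 39.8 kN

Take the reaction at B as the redundant and release it; the primary structure is a cantilever fixed at A.
Deflection at B on the released cantilever, summing each load's contribution:
  point load 53 at a = 6.12: Pa²(3L − a)/(6EI) = 4923/EI
Tip deflection under a unit load at B: L³/(3EI) = 114.3/EI.
With EI = 62000 kN·m²: δ_0 = 0.079403 m and δ_{BB} = 0.001844 m/kN.
Compatibility — the beam at B must follow the support down by 0.006 m: δ_0 − R_B·δ_{BB} = 0.006, so R_B = (0.079403 − 0.006)/0.001844 = 39.8 kN.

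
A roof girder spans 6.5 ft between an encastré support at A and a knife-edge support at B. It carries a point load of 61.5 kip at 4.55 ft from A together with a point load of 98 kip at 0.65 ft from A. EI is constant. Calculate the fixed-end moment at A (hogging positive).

M_A = 109 kip·ft

Remove the prop at B; the released (primary) structure is a cantilever built in at A.
Primary-structure tip deflection at B by superposition:
  point load 61.5 at a = 4.55: Pa²(3L − a)/(6EI) = 3172/EI
  point load 98 at a = 0.65: Pa²(3L − a)/(6EI) = 130.1/EI
  δ_0 = 3302/EI
Tip deflection under a unit load at B: L³/(3EI) = 91.54/EI.
Compatibility at B: δ_0 − R_B·δ_{BB} = 0, so R_B = 3302/91.54 = 36.08 kip.
Moment equilibrium about A: M_A = Σ(load moments about A) − R_B·L = 343.5 − 36.08×6.5 = 109 kip·ft.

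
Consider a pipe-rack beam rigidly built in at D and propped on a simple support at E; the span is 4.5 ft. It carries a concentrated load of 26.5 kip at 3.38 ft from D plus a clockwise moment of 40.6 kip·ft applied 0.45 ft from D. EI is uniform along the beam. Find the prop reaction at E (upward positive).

Remove the prop at E; the released (primary) structure is a cantilever built in at D.
Primary-structure tip deflection at E by superposition:
  point load 26.5 at a = 3.38: Pa²(3L − a)/(6EI) = 510.6/EI
  clockwise couple 40.6 at a = 0.45: M₀a(2L − a)/(2EI) = 78.1/EI
  δ_0 = 588.7/EI
Tip deflection under a unit load at E: L³/(3EI) = 30.38/EI.
The prop prevents deflection at E: R_E = δ_0/δ_{EE} = 588.7/30.38 = 19.38 kip.

R_E = 19.38 kip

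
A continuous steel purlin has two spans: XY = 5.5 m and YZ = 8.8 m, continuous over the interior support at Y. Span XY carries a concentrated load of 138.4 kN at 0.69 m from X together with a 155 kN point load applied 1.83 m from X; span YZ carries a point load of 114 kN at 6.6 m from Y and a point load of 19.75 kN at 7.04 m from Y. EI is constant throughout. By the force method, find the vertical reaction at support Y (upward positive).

R_Y = 145.5 kN

Insert a hinge at Y; M_Y is the redundant, and each span becomes simply supported.
End slopes at the hinge Y, treating each span as simply supported:
  span XY: point load 138.4 at a = 0.69: Pab(L + a)/(6LEI) = 86.16/EI
  span XY: point load 155 at a = 1.83: Pab(L + a)/(6LEI) = 231.2/EI
  span YZ: point load 114 at a = 6.6: Pab(L + b)/(6LEI) = 344.9/EI
  span YZ: point load 19.75 at a = 7.04: Pab(L + b)/(6LEI) = 48.94/EI
  relative rotation θ_0 = (317.4 + 393.8)/EI = 711.2/EI
A unit hogging moment at Y produces rotation L₁/(3EI) + L₂/(3EI) = 4.767/EI.
Compatibility: M_Y·(L₁+L₂)/(3EI) = θ_0, giving M_Y = 149.2 kN·m (hogging).
Span XY, ΣM about X with M_Y applied at Y: R_Y^{XY}·5.5 = 379.1 + 149.2, so R_Y^{XY} = 96.06 kN and R_X = 293.4 − 96.06 = 197.3 kN.
Span YZ, ΣM about Z: R_Y^{YZ}·8.8 = 285.6 + 149.2, so R_Y^{YZ} = 49.4 kN and R_Z = 133.8 − 49.4 = 84.35 kN.
R_Y = 96.06 + 49.4 = 145.5 kN.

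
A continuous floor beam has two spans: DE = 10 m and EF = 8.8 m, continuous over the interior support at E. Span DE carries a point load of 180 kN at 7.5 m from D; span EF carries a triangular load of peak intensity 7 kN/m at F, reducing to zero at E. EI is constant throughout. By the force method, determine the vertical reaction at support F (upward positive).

R_F = 1.001 kN

Release continuity at E by inserting a hinge; the redundant is the internal moment M_E. The primary structure is two simply-supported spans DE and EF.
Discontinuity in slope at E on the released structure — sum the simple-span end rotations:
  span DE: point load 180 at a = 7.5: Pab(L + a)/(6LEI) = 984.4/EI
  span EF: triangular load, peak 7: 7w₀L³/(360EI) = 92.76/EI
  relative rotation θ_0 = (984.4 + 92.76)/EI = 1077/EI
A unit hogging moment at E produces rotation L₁/(3EI) + L₂/(3EI) = 6.267/EI.
Compatibility: M_E·(L₁+L₂)/(3EI) = θ_0, giving M_E = 171.9 kN·m (hogging).
Span EF, ΣM about F: R_E^{EF}·8.8 = 90.35 + 171.9, so R_E^{EF} = 29.8 kN and R_F = 30.8 − 29.8 = 1.001 kN.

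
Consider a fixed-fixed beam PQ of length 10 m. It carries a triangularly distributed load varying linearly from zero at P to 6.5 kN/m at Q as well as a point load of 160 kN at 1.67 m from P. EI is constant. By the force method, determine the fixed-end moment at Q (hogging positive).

M_Q = 69.67 kN·m

Release both end moments; the primary structure is a simply-supported span PQ with redundants M_P and M_Q.
Simple-span end rotations at P and Q under the given loads:
  at P: triangular load, peak 6.5: 7w₀L³/(360EI) = 126.4/EI
  at Q: triangular load, peak 6.5: w₀L³/(45EI) = 144.4/EI
  at P: point load 160 at a = 1.67: Pab(L + b)/(6LEI) = 680/EI
  at Q: point load 160 at a = 1.67: Pab(L + a)/(6LEI) = 432.9/EI
  θ_P0 = 806.4/EI,  θ_Q0 = 577.4/EI
Flexibility coefficients: a unit moment at one end gives L/(3EI) there and L/(6EI) at the far end, so f₁₁ = f₂₂ = 3.333/EI and f₁₂ = f₂₁ = 1.667/EI.
Compatibility — zero rotation at each built-in end:
  3.333 M_P + 1.667 M_Q = 806.4
  1.667 M_P + 3.333 M_Q = 577.4
Solving the pair gives M_P = 207.1 kN·m and M_Q = 69.67 kN·m (hogging).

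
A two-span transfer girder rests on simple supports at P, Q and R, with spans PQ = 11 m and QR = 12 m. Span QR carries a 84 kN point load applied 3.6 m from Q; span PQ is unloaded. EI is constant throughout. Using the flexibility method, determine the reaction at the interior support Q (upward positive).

R_Q = 75.16 kN

Insert a hinge at Q; M_Q is the redundant, and each span becomes simply supported.
Discontinuity in slope at Q on the released structure — sum the simple-span end rotations:
  span QR: point load 84 at a = 3.6: Pab(L + b)/(6LEI) = 719.7/EI
  relative rotation θ_0 = (0 + 719.7)/EI = 719.7/EI
A unit hogging moment at Q produces rotation L₁/(3EI) + L₂/(3EI) = 7.667/EI.
Compatibility: M_Q·(L₁+L₂)/(3EI) = θ_0, giving M_Q = 93.88 kN·m (hogging).
Span PQ, ΣM about P with M_Q applied at Q: R_Q^{PQ}·11 = 0 + 93.88, so R_Q^{PQ} = 8.534 kN and R_P = 0 − 8.534 = -8.534 kN.
Span QR, ΣM about R: R_Q^{QR}·12 = 705.6 + 93.88, so R_Q^{QR} = 66.62 kN and R_R = 84 − 66.62 = 17.38 kN.
R_Q = 8.534 + 66.62 = 75.16 kN.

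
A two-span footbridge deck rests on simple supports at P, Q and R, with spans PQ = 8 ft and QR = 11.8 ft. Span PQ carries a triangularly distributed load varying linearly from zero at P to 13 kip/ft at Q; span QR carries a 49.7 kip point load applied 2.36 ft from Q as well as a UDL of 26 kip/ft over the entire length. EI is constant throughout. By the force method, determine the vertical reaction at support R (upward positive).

R_R = 134.3 kip

Take M_Q as the redundant. Released structure: two simple spans PQ and QR with a hinge at Q.
Discontinuity in slope at Q on the released structure — sum the simple-span end rotations:
  span PQ: triangular load, peak 13: w₀L³/(45EI) = 147.9/EI
  span QR: point load 49.7 at a = 2.36: Pab(L + b)/(6LEI) = 332.2/EI
  span QR: UDL 26: wL³/(24EI) = 1780/EI
  relative rotation θ_0 = (147.9 + 2112)/EI = 2260/EI
A unit hogging moment at Q produces rotation L₁/(3EI) + L₂/(3EI) = 6.6/EI.
Compatibility: M_Q·(L₁+L₂)/(3EI) = θ_0, giving M_Q = 342.4 kip·ft (hogging).
Span QR, ΣM about R: R_Q^{QR}·11.8 = 2279 + 342.4, so R_Q^{QR} = 222.2 kip and R_R = 356.5 − 222.2 = 134.3 kip.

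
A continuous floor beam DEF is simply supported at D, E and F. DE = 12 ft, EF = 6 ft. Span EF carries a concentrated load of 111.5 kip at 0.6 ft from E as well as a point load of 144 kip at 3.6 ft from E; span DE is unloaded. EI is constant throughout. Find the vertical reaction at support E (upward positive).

Take M_E as the redundant. Released structure: two simple spans DE and EF with a hinge at E.
End slopes at the hinge E, treating each span as simply supported:
  span EF: point load 111.5 at a = 0.6: Pab(L + b)/(6LEI) = 114.4/EI
  span EF: point load 144 at a = 3.6: Pab(L + b)/(6LEI) = 290.3/EI
  relative rotation θ_0 = (0 + 404.7)/EI = 404.7/EI
A unit hogging moment at E produces rotation L₁/(3EI) + L₂/(3EI) = 6/EI.
Compatibility: M_E·(L₁+L₂)/(3EI) = θ_0, giving M_E = 67.45 kip·ft (hogging).
Span DE, ΣM about D with M_E applied at E: R_E^{DE}·12 = 0 + 67.45, so R_E^{DE} = 5.621 kip and R_D = 0 − 5.621 = -5.621 kip.
Span EF, ΣM about F: R_E^{EF}·6 = 947.7 + 67.45, so R_E^{EF} = 169.2 kip and R_F = 255.5 − 169.2 = 86.31 kip.
R_E = 5.621 + 169.2 = 174.8 kip.

R_E = 174.8 kip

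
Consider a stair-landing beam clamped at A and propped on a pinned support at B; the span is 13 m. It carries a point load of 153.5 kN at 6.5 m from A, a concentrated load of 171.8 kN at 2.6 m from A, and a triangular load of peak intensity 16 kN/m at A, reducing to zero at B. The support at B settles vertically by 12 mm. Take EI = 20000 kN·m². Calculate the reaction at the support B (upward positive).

Take the reaction at B as the redundant and release it; the primary structure is a cantilever fixed at A.
Primary-structure tip deflection at B by superposition:
  point load 153.5 at a = 6.5: Pa²(3L − a)/(6EI) = 35129/EI
  point load 171.8 at a = 2.6: Pa²(3L − a)/(6EI) = 7046/EI
  triangular load, peak 16 at the fixed end: w₀L⁴/(30EI) = 15233/EI
  δ_0 = 57407/EI
Tip deflection under a unit load at B: L³/(3EI) = 732.3/EI.
With EI = 20000 kN·m²: δ_0 = 2.8704 m and δ_{BB} = 0.036617 m/kN.
Compatibility — the beam at B must follow the support down by 0.012 m: δ_0 − R_B·δ_{BB} = 0.012, so R_B = (2.8704 − 0.012)/0.036617 = 78.06 kN.

R_B = 78.06 kN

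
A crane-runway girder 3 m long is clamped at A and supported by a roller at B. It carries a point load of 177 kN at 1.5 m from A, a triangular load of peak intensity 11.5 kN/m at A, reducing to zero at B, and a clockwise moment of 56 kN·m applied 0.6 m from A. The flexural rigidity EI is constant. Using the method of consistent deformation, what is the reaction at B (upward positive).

Release the roller at B. Primary structure: cantilever fixed at A.
Deflection at B on the released cantilever, summing each load's contribution:
  point load 177 at a = 1.5: Pa²(3L − a)/(6EI) = 497.8/EI
  triangular load, peak 11.5 at the fixed end: w₀L⁴/(30EI) = 31.05/EI
  clockwise couple 56 at a = 0.6: M₀a(2L − a)/(2EI) = 90.72/EI
  δ_0 = 619.6/EI
Flexibility coefficient — unit upward force at B: δ_{BB} = L³/(3EI) = 9/EI.
The prop prevents deflection at B: R_B = δ_0/δ_{BB} = 619.6/9 = 68.84 kN.

R_B = 68.84 kN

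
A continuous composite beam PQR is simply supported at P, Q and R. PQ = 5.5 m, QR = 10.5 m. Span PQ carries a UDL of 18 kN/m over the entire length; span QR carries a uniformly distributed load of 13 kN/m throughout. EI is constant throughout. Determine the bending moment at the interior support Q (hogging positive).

M_Q = 141 kN·m

Insert a hinge at Q; M_Q is the redundant, and each span becomes simply supported.
Discontinuity in slope at Q on the released structure — sum the simple-span end rotations:
  span PQ: UDL 18: wL³/(24EI) = 124.8/EI
  span QR: UDL 13: wL³/(24EI) = 627/EI
  relative rotation θ_0 = (124.8 + 627)/EI = 751.8/EI
A unit hogging moment at Q produces rotation L₁/(3EI) + L₂/(3EI) = 5.333/EI.
Compatibility: M_Q·(L₁+L₂)/(3EI) = θ_0, giving M_Q = 141 kN·m (hogging).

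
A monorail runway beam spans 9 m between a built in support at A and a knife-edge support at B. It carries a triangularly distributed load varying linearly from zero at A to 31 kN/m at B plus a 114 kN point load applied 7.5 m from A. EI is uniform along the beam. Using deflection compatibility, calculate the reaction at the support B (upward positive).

Remove the prop at B; the released (primary) structure is a cantilever built in at A.
Free-end deflection of the primary structure under the applied loading (downward +):
  triangular load, peak 31 at the free end: 11w₀L⁴/(120EI) = 18644/EI
  point load 114 at a = 7.5: Pa²(3L − a)/(6EI) = 20841/EI
  δ_0 = 39485/EI
Flexibility coefficient — unit upward force at B: δ_{BB} = L³/(3EI) = 243/EI.
Compatibility at B: δ_0 − R_B·δ_{BB} = 0, so R_B = 39485/243 = 162.5 kN.

R_B = 162.5 kN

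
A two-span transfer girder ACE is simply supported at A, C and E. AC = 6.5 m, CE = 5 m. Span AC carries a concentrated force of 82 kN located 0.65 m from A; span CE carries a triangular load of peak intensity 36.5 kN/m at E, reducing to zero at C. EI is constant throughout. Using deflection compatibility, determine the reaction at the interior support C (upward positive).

R_C = 52.08 kN

Insert a hinge at C; M_C is the redundant, and each span becomes simply supported.
Rotations at C on the released spans (each span's end-slope, ×1/EI):
  span AC: point load 82 at a = 0.65: Pab(L + a)/(6LEI) = 57.16/EI
  span CE: triangular load, peak 36.5: 7w₀L³/(360EI) = 88.72/EI
  relative rotation θ_0 = (57.16 + 88.72)/EI = 145.9/EI
A unit hogging moment at C produces rotation L₁/(3EI) + L₂/(3EI) = 3.833/EI.
Compatibility: M_C·(L₁+L₂)/(3EI) = θ_0, giving M_C = 38.06 kN·m (hogging).
Span AC, ΣM about A with M_C applied at C: R_C^{AC}·6.5 = 53.3 + 38.06, so R_C^{AC} = 14.05 kN and R_A = 82 − 14.05 = 67.95 kN.
Span CE, ΣM about E: R_C^{CE}·5 = 152.1 + 38.06, so R_C^{CE} = 38.03 kN and R_E = 91.25 − 38.03 = 53.22 kN.
R_C = 14.05 + 38.03 = 52.08 kN.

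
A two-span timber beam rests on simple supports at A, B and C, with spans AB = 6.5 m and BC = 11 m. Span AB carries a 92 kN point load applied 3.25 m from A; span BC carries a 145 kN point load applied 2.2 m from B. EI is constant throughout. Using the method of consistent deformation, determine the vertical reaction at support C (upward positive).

R_C = 12.09 kN

Release continuity at B by inserting a hinge; the redundant is the internal moment M_B. The primary structure is two simply-supported spans AB and BC.
Discontinuity in slope at B on the released structure — sum the simple-span end rotations:
  span AB: point load 92 at a = 3.25: Pab(L + a)/(6LEI) = 242.9/EI
  span BC: point load 145 at a = 2.2: Pab(L + b)/(6LEI) = 842.2/EI
  relative rotation θ_0 = (242.9 + 842.2)/EI = 1085/EI
A unit hogging moment at B produces rotation L₁/(3EI) + L₂/(3EI) = 5.833/EI.
Compatibility: M_B·(L₁+L₂)/(3EI) = θ_0, giving M_B = 186 kN·m (hogging).
Span BC, ΣM about C: R_B^{BC}·11 = 1276 + 186, so R_B^{BC} = 132.9 kN and R_C = 145 − 132.9 = 12.09 kN.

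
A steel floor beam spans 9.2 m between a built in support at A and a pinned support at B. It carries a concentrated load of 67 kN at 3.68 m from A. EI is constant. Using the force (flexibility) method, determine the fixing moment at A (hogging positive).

Take the reaction at B as the redundant and release it; the primary structure is a cantilever fixed at A.
Deflection at B on the released cantilever, summing each load's contribution:
  point load 67 at a = 3.68: Pa²(3L − a)/(6EI) = 3617/EI
Tip deflection under a unit load at B: L³/(3EI) = 259.6/EI.
The prop prevents deflection at B: R_B = δ_0/δ_{BB} = 3617/259.6 = 13.94 kN.
Moment equilibrium about A: M_A = Σ(load moments about A) − R_B·L = 246.6 − 13.94×9.2 = 118.3 kN·m.

M_A = 118.3 kN·m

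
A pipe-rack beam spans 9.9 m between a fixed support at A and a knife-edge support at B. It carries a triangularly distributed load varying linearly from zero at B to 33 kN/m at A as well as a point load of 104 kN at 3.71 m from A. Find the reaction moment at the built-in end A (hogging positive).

M_A = 411.7 kN·m

Choose R_B as the redundant. The primary structure is the cantilever fixed at A.
Primary-structure tip deflection at B by superposition:
  triangular load, peak 33 at the fixed end: w₀L⁴/(30EI) = 10567/EI
  point load 104 at a = 3.71: Pa²(3L − a)/(6EI) = 6201/EI
  δ_0 = 16767/EI
Flexibility coefficient — unit upward force at B: δ_{BB} = L³/(3EI) = 323.4/EI.
Compatibility at B: δ_0 − R_B·δ_{BB} = 0, so R_B = 16767/323.4 = 51.84 kN.
Moment equilibrium about A: M_A = Σ(load moments about A) − R_B·L = 924.9 − 51.84×9.9 = 411.7 kN·m.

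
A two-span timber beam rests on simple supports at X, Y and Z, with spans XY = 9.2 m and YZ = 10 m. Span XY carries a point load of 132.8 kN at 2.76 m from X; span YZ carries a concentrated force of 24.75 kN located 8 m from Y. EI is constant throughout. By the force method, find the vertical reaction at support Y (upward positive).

R_Y = 64.05 kN

Insert a hinge at Y; M_Y is the redundant, and each span becomes simply supported.
End slopes at the hinge Y, treating each span as simply supported:
  span XY: point load 132.8 at a = 2.76: Pab(L + a)/(6LEI) = 511.4/EI
  span YZ: point load 24.75 at a = 8: Pab(L + b)/(6LEI) = 79.2/EI
  relative rotation θ_0 = (511.4 + 79.2)/EI = 590.6/EI
A unit hogging moment at Y produces rotation L₁/(3EI) + L₂/(3EI) = 6.4/EI.
Slope continuity at Y: θ_0 = M_Y·6.4/EI, so M_Y = 590.6/6.4 = 92.29 kN·m (hogging).
Span XY, ΣM about X with M_Y applied at Y: R_Y^{XY}·9.2 = 366.5 + 92.29, so R_Y^{XY} = 49.87 kN and R_X = 132.8 − 49.87 = 82.93 kN.
Span YZ, ΣM about Z: R_Y^{YZ}·10 = 49.5 + 92.29, so R_Y^{YZ} = 14.18 kN and R_Z = 24.75 − 14.18 = 10.57 kN.
R_Y = 49.87 + 14.18 = 64.05 kN.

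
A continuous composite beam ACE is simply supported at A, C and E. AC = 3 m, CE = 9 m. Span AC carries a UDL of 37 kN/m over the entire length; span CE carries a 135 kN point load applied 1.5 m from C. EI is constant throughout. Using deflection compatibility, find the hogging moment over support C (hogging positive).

Insert a hinge at C; M_C is the redundant, and each span becomes simply supported.
End slopes at the hinge C, treating each span as simply supported:
  span AC: UDL 37: wL³/(24EI) = 41.62/EI
  span CE: point load 135 at a = 1.5: Pab(L + b)/(6LEI) = 464.1/EI
  relative rotation θ_0 = (41.62 + 464.1)/EI = 505.7/EI
A unit hogging moment at C produces rotation L₁/(3EI) + L₂/(3EI) = 4/EI.
Compatibility: M_C·(L₁+L₂)/(3EI) = θ_0, giving M_C = 126.4 kN·m (hogging).

M_C = 126.4 kN·m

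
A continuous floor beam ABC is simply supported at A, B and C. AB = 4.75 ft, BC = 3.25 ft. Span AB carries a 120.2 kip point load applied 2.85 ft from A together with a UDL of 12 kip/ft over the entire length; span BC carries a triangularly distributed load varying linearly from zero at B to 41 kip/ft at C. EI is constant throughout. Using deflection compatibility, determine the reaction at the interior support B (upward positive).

R_B = 172.3 kip

Release continuity at B by inserting a hinge; the redundant is the internal moment M_B. The primary structure is two simply-supported spans AB and BC.
Rotations at B on the released spans (each span's end-slope, ×1/EI):
  span AB: point load 120.2 at a = 2.85: Pab(L + a)/(6LEI) = 173.6/EI
  span AB: UDL 12: wL³/(24EI) = 53.59/EI
  span BC: triangular load, peak 41: 7w₀L³/(360EI) = 27.37/EI
  relative rotation θ_0 = (227.2 + 27.37)/EI = 254.5/EI
A unit hogging moment at B produces rotation L₁/(3EI) + L₂/(3EI) = 2.667/EI.
Slope continuity at B: θ_0 = M_B·2.667/EI, so M_B = 254.5/2.667 = 95.45 kip·ft (hogging).
Span AB, ΣM about A with M_B applied at B: R_B^{AB}·4.75 = 477.9 + 95.45, so R_B^{AB} = 120.7 kip and R_A = 177.2 − 120.7 = 56.49 kip.
Span BC, ΣM about C: R_B^{BC}·3.25 = 72.18 + 95.45, so R_B^{BC} = 51.58 kip and R_C = 66.62 − 51.58 = 15.05 kip.
R_B = 120.7 + 51.58 = 172.3 kip.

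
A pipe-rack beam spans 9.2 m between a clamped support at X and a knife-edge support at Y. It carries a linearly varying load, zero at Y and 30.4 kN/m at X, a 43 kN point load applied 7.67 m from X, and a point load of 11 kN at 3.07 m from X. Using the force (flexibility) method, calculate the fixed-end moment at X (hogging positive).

Choose R_Y as the redundant. The primary structure is the cantilever fixed at X.
Deflection at Y on the released cantilever, summing each load's contribution:
  triangular load, peak 30.4 at the fixed end: w₀L⁴/(30EI) = 7259/EI
  point load 43 at a = 7.67: Pa²(3L − a)/(6EI) = 8403/EI
  point load 11 at a = 3.07: Pa²(3L − a)/(6EI) = 423.9/EI
  δ_0 = 16086/EI
Tip deflection under a unit load at Y: L³/(3EI) = 259.6/EI.
The prop prevents deflection at Y: R_Y = δ_0/δ_{YY} = 16086/259.6 = 61.97 kN.
Moment equilibrium about X: M_X = Σ(load moments about X) − R_Y·L = 792.4 − 61.97×9.2 = 222.3 kN·m.

M_X = 222.3 kN·m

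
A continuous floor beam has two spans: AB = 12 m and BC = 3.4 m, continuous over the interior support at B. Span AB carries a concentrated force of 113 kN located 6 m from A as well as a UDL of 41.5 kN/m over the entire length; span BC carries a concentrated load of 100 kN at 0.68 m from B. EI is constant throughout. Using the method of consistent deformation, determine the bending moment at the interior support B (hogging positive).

M_B = 791 kN·m

Take M_B as the redundant. Released structure: two simple spans AB and BC with a hinge at B.
Discontinuity in slope at B on the released structure — sum the simple-span end rotations:
  span AB: point load 113 at a = 6: Pab(L + a)/(6LEI) = 1017/EI
  span AB: UDL 41.5: wL³/(24EI) = 2988/EI
  span BC: point load 100 at a = 0.68: Pab(L + b)/(6LEI) = 55.49/EI
  relative rotation θ_0 = (4005 + 55.49)/EI = 4060/EI
A unit hogging moment at B produces rotation L₁/(3EI) + L₂/(3EI) = 5.133/EI.
Compatibility: M_B·(L₁+L₂)/(3EI) = θ_0, giving M_B = 791 kN·m (hogging).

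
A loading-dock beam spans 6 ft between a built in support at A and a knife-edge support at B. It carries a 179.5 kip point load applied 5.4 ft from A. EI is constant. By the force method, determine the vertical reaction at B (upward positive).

Take the reaction at B as the redundant and release it; the primary structure is a cantilever fixed at A.
Downward deflection at the released point B due to the loads:
  point load 179.5 at a = 5.4: Pa²(3L − a)/(6EI) = 10992/EI
Flexibility coefficient — unit upward force at B: δ_{BB} = L³/(3EI) = 72/EI.
The prop prevents deflection at B: R_B = δ_0/δ_{BB} = 10992/72 = 152.7 kip.

R_B = 152.7 kip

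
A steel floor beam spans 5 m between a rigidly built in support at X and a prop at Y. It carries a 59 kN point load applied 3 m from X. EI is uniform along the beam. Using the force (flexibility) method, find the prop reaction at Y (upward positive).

Release the roller at Y. Primary structure: cantilever fixed at X.
Free-end deflection of the primary structure under the applied loading (downward +):
  point load 59 at a = 3: Pa²(3L − a)/(6EI) = 1062/EI
Tip deflection under a unit load at Y: L³/(3EI) = 41.67/EI.
Compatibility at Y: δ_0 − R_Y·δ_{YY} = 0, so R_Y = 1062/41.67 = 25.49 kN.

R_Y = 25.49 kN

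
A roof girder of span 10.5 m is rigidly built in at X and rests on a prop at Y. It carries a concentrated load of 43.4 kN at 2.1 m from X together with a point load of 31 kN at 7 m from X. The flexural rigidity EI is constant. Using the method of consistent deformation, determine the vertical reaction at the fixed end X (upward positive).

Take the reaction at Y as the redundant and release it; the primary structure is a cantilever fixed at X.
Deflection at Y on the released cantilever, summing each load's contribution:
  point load 43.4 at a = 2.1: Pa²(3L − a)/(6EI) = 937.8/EI
  point load 31 at a = 7: Pa²(3L − a)/(6EI) = 6203/EI
  δ_0 = 7140/EI
Tip deflection under a unit load at Y: L³/(3EI) = 385.9/EI.
The prop prevents deflection at Y: R_Y = δ_0/δ_{YY} = 7140/385.9 = 18.5 kN.
Vertical equilibrium: R_X = ΣP − R_Y = 74.4 − 18.5 = 55.9 kN.

R_X = 55.9 kN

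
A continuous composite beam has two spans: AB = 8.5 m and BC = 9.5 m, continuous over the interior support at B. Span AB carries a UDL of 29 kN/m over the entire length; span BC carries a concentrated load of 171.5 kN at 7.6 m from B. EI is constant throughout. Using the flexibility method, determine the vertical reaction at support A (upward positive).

R_A = 98.99 kN

Take M_B as the redundant. Released structure: two simple spans AB and BC with a hinge at B.
End slopes at the hinge B, treating each span as simply supported:
  span AB: UDL 29: wL³/(24EI) = 742.1/EI
  span BC: point load 171.5 at a = 7.6: Pab(L + b)/(6LEI) = 495.3/EI
  relative rotation θ_0 = (742.1 + 495.3)/EI = 1237/EI
A unit hogging moment at B produces rotation L₁/(3EI) + L₂/(3EI) = 6/EI.
Slope continuity at B: θ_0 = M_B·6/EI, so M_B = 1237/6 = 206.2 kN·m (hogging).
Span AB, ΣM about A with M_B applied at B: R_B^{AB}·8.5 = 1048 + 206.2, so R_B^{AB} = 147.5 kN and R_A = 246.5 − 147.5 = 98.99 kN.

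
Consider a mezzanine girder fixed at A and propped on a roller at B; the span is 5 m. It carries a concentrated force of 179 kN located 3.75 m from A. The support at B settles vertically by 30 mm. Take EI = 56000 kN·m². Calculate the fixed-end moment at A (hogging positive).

Release the roller at B. Primary structure: cantilever fixed at A.
Primary-structure tip deflection at B by superposition:
  point load 179 at a = 3.75: Pa²(3L − a)/(6EI) = 4720/EI
Tip deflection under a unit load at B: L³/(3EI) = 41.67/EI.
With EI = 56000 kN·m²: δ_0 = 0.084281 m and δ_{BB} = 0.000744 m/kN.
Compatibility — the beam at B must follow the support down by 0.03 m: δ_0 − R_B·δ_{BB} = 0.03, so R_B = (0.084281 − 0.03)/0.000744 = 72.95 kN.
Moment equilibrium about A: M_A = Σ(load moments about A) − R_B·L = 671.2 − 72.95×5 = 306.5 kN·m.

M_A = 306.5 kN·m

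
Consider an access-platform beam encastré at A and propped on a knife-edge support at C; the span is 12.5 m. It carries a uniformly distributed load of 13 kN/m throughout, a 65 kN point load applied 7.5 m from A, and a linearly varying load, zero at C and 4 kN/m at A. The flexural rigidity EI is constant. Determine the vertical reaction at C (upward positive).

R_C = 94.02 kN

Choose R_C as the redundant. The primary structure is the cantilever fixed at A.
Free-end deflection of the primary structure under the applied loading (downward +):
  UDL 13: wL⁴/(8EI) = 39673/EI
  point load 65 at a = 7.5: Pa²(3L − a)/(6EI) = 18281/EI
  triangular load, peak 4 at the fixed end: w₀L⁴/(30EI) = 3255/EI
  δ_0 = 61209/EI
Tip deflection under a unit load at C: L³/(3EI) = 651/EI.
Compatibility at C: δ_0 − R_C·δ_{CC} = 0, so R_C = 61209/651 = 94.02 kN.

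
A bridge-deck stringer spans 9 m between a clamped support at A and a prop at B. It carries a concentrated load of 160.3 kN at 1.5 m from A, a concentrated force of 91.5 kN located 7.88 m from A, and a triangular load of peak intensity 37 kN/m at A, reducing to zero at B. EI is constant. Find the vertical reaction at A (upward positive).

Remove the prop at B; the released (primary) structure is a cantilever built in at A.
Free-end deflection of the primary structure under the applied loading (downward +):
  point load 160.3 at a = 1.5: Pa²(3L − a)/(6EI) = 1533/EI
  point load 91.5 at a = 7.88: Pa²(3L − a)/(6EI) = 18105/EI
  triangular load, peak 37 at the fixed end: w₀L⁴/(30EI) = 8092/EI
  δ_0 = 27730/EI
Flexibility coefficient — unit upward force at B: δ_{BB} = L³/(3EI) = 243/EI.
Compatibility at B: δ_0 − R_B·δ_{BB} = 0, so R_B = 27730/243 = 114.1 kN.
Vertical equilibrium: R_A = ΣP − R_B = 418.3 − 114.1 = 304.2 kN.

R_A = 304.2 kN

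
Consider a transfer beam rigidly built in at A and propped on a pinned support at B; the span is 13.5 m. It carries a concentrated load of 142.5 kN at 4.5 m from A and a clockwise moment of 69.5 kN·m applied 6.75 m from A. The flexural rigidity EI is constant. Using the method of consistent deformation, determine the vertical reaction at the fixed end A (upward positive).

Take the reaction at B as the redundant and release it; the primary structure is a cantilever fixed at A.
Downward deflection at the released point B due to the loads:
  point load 142.5 at a = 4.5: Pa²(3L − a)/(6EI) = 17314/EI
  clockwise couple 69.5 at a = 6.75: M₀a(2L − a)/(2EI) = 4750/EI
  δ_0 = 22064/EI
Flexibility coefficient — unit upward force at B: δ_{BB} = L³/(3EI) = 820.1/EI.
The prop prevents deflection at B: R_B = δ_0/δ_{BB} = 22064/820.1 = 26.9 kN.
Vertical equilibrium: R_A = ΣP − R_B = 142.5 − 26.9 = 115.6 kN.

R_A = 115.6 kN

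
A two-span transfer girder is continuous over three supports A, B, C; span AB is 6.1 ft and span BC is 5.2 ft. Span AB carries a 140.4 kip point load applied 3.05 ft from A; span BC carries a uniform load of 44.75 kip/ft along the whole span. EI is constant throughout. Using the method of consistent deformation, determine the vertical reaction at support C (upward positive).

Take M_B as the redundant. Released structure: two simple spans AB and BC with a hinge at B.
End slopes at the hinge B, treating each span as simply supported:
  span AB: point load 140.4 at a = 3.05: Pab(L + a)/(6LEI) = 326.5/EI
  span BC: UDL 44.75: wL³/(24EI) = 262.2/EI
  relative rotation θ_0 = (326.5 + 262.2)/EI = 588.7/EI
A unit hogging moment at B produces rotation L₁/(3EI) + L₂/(3EI) = 3.767/EI.
Slope continuity at B: θ_0 = M_B·3.767/EI, so M_B = 588.7/3.767 = 156.3 kip·ft (hogging).
Span BC, ΣM about C: R_B^{BC}·5.2 = 605 + 156.3, so R_B^{BC} = 146.4 kip and R_C = 232.7 − 146.4 = 86.29 kip.

R_C = 86.29 kip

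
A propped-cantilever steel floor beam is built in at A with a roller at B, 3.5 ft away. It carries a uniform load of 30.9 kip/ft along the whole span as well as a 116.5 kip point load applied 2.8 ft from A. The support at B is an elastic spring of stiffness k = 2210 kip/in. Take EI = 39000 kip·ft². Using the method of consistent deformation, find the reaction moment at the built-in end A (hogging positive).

Remove the prop at B; the released (primary) structure is a cantilever built in at A.
Downward deflection at the released point B due to the loads:
  UDL 30.9: wL⁴/(8EI) = 579.6/EI
  point load 116.5 at a = 2.8: Pa²(3L − a)/(6EI) = 1172/EI
  δ_0 = 1752/EI
Flexibility coefficient — unit upward force at B: δ_{BB} = L³/(3EI) = 14.29/EI.
With EI = 39000 kip·ft²: δ_0 = 0.044917 ft and δ_{BB} = 0.000366 ft/kip.
Compatibility — the spring shortens by R_B/k under the reaction it provides: δ_0 − R_B·δ_{BB} = R_B/k. With 1/k = 1/(2210×12) ft/kip = 0.000038 ft/kip, R_B = δ_0 / (δ_{BB} + 1/k) = 0.044917 / (0.000366 + 0.000038) = 111.1 kip.
Moment equilibrium about A: M_A = Σ(load moments about A) − R_B·L = 515.5 − 111.1×3.5 = 126.5 kip·ft.

M_A = 126.5 kip·ft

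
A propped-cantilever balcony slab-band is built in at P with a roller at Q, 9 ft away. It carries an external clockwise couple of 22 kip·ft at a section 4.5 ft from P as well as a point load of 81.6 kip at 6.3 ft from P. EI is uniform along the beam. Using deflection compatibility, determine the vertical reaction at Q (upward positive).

Choose R_Q as the redundant. The primary structure is the cantilever fixed at P.
Free-end deflection of the primary structure under the applied loading (downward +):
  clockwise couple 22 at a = 4.5: M₀a(2L − a)/(2EI) = 668.2/EI
  point load 81.6 at a = 6.3: Pa²(3L − a)/(6EI) = 11174/EI
  δ_0 = 11842/EI
Flexibility coefficient — unit upward force at Q: δ_{QQ} = L³/(3EI) = 243/EI.
The prop prevents deflection at Q: R_Q = δ_0/δ_{QQ} = 11842/243 = 48.73 kip.

R_Q = 48.73 kip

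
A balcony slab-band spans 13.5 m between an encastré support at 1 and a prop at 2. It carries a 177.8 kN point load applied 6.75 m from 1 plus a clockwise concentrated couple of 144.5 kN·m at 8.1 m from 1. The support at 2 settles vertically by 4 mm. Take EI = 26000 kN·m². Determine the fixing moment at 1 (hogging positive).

Remove the prop at 2; the released (primary) structure is a cantilever built in at 1.
Downward deflection at the released point 2 due to the loads:
  point load 177.8 at a = 6.75: Pa²(3L − a)/(6EI) = 45568/EI
  clockwise couple 144.5 at a = 8.1: M₀a(2L − a)/(2EI) = 11061/EI
  δ_0 = 56629/EI
Tip deflection under a unit load at 2: L³/(3EI) = 820.1/EI.
With EI = 26000 kN·m²: δ_0 = 2.178 m and δ_{22} = 0.031543 m/kN.
Compatibility — the beam at 2 must follow the support down by 0.004 m: δ_0 − R_2·δ_{22} = 0.004, so R_2 = (2.178 − 0.004)/0.031543 = 68.92 kN.
Moment equilibrium about 1: M_1 = Σ(load moments about 1) − R_2·L = 1345 − 68.92×13.5 = 414.2 kN·m.

M_1 = 414.2 kN·m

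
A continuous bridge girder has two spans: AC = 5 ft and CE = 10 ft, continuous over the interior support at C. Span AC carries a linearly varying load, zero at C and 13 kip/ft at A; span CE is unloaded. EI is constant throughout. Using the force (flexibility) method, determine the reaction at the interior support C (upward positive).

R_C = 12.73 kip

Insert a hinge at C; M_C is the redundant, and each span becomes simply supported.
Rotations at C on the released spans (each span's end-slope, ×1/EI):
  span AC: triangular load, peak 13: 7w₀L³/(360EI) = 31.6/EI
  relative rotation θ_0 = (31.6 + 0)/EI = 31.6/EI
A unit hogging moment at C produces rotation L₁/(3EI) + L₂/(3EI) = 5/EI.
Compatibility: M_C·(L₁+L₂)/(3EI) = θ_0, giving M_C = 6.319 kip·ft (hogging).
Span AC, ΣM about A with M_C applied at C: R_C^{AC}·5 = 54.17 + 6.319, so R_C^{AC} = 12.1 kip and R_A = 32.5 − 12.1 = 20.4 kip.
Span CE, ΣM about E: R_C^{CE}·10 = 0 + 6.319, so R_C^{CE} = 0.6319 kip and R_E = 0 − 0.6319 = -0.6319 kip.
R_C = 12.1 + 0.6319 = 12.73 kip.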